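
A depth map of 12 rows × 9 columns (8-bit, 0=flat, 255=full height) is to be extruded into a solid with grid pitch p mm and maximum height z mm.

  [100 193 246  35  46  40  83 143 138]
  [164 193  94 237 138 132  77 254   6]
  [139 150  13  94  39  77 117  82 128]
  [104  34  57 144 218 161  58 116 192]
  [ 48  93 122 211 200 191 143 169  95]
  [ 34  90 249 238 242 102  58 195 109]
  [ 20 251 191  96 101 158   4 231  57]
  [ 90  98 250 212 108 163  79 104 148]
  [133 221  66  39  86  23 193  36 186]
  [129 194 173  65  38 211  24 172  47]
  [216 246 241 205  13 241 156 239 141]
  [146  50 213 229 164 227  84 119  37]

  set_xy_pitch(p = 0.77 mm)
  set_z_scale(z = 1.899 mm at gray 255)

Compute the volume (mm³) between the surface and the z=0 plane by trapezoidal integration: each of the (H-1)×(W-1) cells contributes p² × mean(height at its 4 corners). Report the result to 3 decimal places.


height_mm = gray/255 × 1.899; cell vol = 0.77² × mean(4 corners)
unit = 0.77² × 1.899 / (4×255) = 0.00110384 mm³ per gray-sum
row 0: Σ corner-gray over 8 cells = 4230  → 4.6692
row 1: Σ corner-gray over 8 cells = 3831  → 4.2288
row 2: Σ corner-gray over 8 cells = 3283  → 3.6239
row 3: Σ corner-gray over 8 cells = 4273  → 4.7167
row 4: Σ corner-gray over 8 cells = 4892  → 5.4000
row 5: Σ corner-gray over 8 cells = 4632  → 5.1130
row 6: Σ corner-gray over 8 cells = 4407  → 4.8646
row 7: Σ corner-gray over 8 cells = 3913  → 4.3193
row 8: Σ corner-gray over 8 cells = 3577  → 3.9484
row 9: Σ corner-gray over 8 cells = 4969  → 5.4850
row 10: Σ corner-gray over 8 cells = 5394  → 5.9541
Σ rows: total corner-gray = 47401  → 52.3231 mm³

52.323


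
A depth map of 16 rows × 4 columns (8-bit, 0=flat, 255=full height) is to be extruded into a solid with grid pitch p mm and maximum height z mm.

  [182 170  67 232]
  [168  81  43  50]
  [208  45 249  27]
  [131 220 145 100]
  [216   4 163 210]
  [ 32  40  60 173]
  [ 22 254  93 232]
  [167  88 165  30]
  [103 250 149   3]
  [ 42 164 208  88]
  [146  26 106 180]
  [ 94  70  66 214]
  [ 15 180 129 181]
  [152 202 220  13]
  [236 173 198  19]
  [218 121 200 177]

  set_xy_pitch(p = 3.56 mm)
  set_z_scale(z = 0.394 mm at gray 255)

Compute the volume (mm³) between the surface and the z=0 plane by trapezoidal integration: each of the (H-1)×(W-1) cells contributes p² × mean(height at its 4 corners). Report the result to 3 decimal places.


height_mm = gray/255 × 0.394; cell vol = 3.56² × mean(4 corners)
unit = 3.56² × 0.394 / (4×255) = 0.00489549 mm³ per gray-sum
row 0: Σ corner-gray over 3 cells = 1354  → 6.6285
row 1: Σ corner-gray over 3 cells = 1289  → 6.3103
row 2: Σ corner-gray over 3 cells = 1784  → 8.7336
row 3: Σ corner-gray over 3 cells = 1721  → 8.4251
row 4: Σ corner-gray over 3 cells = 1165  → 5.7032
row 5: Σ corner-gray over 3 cells = 1353  → 6.6236
row 6: Σ corner-gray over 3 cells = 1651  → 8.0825
row 7: Σ corner-gray over 3 cells = 1607  → 7.8671
row 8: Σ corner-gray over 3 cells = 1778  → 8.7042
row 9: Σ corner-gray over 3 cells = 1464  → 7.1670
row 10: Σ corner-gray over 3 cells = 1170  → 5.7277
row 11: Σ corner-gray over 3 cells = 1394  → 6.8243
row 12: Σ corner-gray over 3 cells = 1823  → 8.9245
row 13: Σ corner-gray over 3 cells = 2006  → 9.8204
row 14: Σ corner-gray over 3 cells = 2034  → 9.9574
Σ rows: total corner-gray = 23593  → 115.4993 mm³

115.499


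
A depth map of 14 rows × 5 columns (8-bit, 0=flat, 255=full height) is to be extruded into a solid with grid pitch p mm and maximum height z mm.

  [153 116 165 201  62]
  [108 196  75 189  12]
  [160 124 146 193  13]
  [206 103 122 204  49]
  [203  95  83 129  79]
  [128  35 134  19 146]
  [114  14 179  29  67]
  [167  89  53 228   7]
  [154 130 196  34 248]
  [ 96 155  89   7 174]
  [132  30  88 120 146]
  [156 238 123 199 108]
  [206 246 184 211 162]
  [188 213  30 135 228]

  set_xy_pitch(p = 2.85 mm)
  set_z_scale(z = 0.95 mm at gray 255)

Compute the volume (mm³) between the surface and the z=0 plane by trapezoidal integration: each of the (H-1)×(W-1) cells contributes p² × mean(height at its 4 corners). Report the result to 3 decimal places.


height_mm = gray/255 × 0.95; cell vol = 2.85² × mean(4 corners)
unit = 2.85² × 0.95 / (4×255) = 0.00756507 mm³ per gray-sum
row 0: Σ corner-gray over 4 cells = 2219  → 16.7869
row 1: Σ corner-gray over 4 cells = 2139  → 16.1817
row 2: Σ corner-gray over 4 cells = 2212  → 16.7339
row 3: Σ corner-gray over 4 cells = 2009  → 15.1982
row 4: Σ corner-gray over 4 cells = 1546  → 11.6956
row 5: Σ corner-gray over 4 cells = 1275  → 9.6455
row 6: Σ corner-gray over 4 cells = 1539  → 11.6426
row 7: Σ corner-gray over 4 cells = 2036  → 15.4025
row 8: Σ corner-gray over 4 cells = 1894  → 14.3282
row 9: Σ corner-gray over 4 cells = 1526  → 11.5443
row 10: Σ corner-gray over 4 cells = 2138  → 16.1741
row 11: Σ corner-gray over 4 cells = 3034  → 22.9524
row 12: Σ corner-gray over 4 cells = 2822  → 21.3486
Σ rows: total corner-gray = 26389  → 199.6347 mm³

199.635


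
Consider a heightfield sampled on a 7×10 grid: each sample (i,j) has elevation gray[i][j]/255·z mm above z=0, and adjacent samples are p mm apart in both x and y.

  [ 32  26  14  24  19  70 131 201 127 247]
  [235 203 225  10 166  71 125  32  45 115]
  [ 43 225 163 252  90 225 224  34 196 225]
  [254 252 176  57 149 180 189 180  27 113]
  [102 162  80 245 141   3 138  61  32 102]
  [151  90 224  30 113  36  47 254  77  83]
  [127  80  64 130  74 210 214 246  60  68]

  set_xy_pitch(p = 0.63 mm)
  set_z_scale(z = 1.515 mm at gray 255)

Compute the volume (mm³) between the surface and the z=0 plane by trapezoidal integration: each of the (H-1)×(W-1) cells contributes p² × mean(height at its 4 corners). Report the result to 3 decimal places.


height_mm = gray/255 × 1.515; cell vol = 0.63² × mean(4 corners)
unit = 0.63² × 1.515 / (4×255) = 0.000589513 mm³ per gray-sum
row 0: Σ corner-gray over 9 cells = 3607  → 2.1264
row 1: Σ corner-gray over 9 cells = 5190  → 3.0596
row 2: Σ corner-gray over 9 cells = 5873  → 3.4622
row 3: Σ corner-gray over 9 cells = 4715  → 2.7796
row 4: Σ corner-gray over 9 cells = 3904  → 2.3015
row 5: Σ corner-gray over 9 cells = 4327  → 2.5508
Σ rows: total corner-gray = 27616  → 16.2800 mm³

16.280


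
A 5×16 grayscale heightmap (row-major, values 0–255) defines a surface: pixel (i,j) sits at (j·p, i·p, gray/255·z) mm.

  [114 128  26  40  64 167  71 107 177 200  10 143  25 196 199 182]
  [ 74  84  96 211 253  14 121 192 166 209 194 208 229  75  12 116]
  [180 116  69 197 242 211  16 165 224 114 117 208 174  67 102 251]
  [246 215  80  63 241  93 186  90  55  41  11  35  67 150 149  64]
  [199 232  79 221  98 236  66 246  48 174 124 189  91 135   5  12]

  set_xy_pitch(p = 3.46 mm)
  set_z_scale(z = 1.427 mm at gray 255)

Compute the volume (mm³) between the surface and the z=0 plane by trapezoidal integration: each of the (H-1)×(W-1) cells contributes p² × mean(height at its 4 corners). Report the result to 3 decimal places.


529.437

height_mm = gray/255 × 1.427; cell vol = 3.46² × mean(4 corners)
unit = 3.46² × 1.427 / (4×255) = 0.0167485 mm³ per gray-sum
row 0: Σ corner-gray over 15 cells = 7720  → 129.2984
row 1: Σ corner-gray over 15 cells = 8793  → 147.2696
row 2: Σ corner-gray over 15 cells = 7737  → 129.5832
row 3: Σ corner-gray over 15 cells = 7361  → 123.2857
Σ rows: total corner-gray = 31611  → 529.4369 mm³


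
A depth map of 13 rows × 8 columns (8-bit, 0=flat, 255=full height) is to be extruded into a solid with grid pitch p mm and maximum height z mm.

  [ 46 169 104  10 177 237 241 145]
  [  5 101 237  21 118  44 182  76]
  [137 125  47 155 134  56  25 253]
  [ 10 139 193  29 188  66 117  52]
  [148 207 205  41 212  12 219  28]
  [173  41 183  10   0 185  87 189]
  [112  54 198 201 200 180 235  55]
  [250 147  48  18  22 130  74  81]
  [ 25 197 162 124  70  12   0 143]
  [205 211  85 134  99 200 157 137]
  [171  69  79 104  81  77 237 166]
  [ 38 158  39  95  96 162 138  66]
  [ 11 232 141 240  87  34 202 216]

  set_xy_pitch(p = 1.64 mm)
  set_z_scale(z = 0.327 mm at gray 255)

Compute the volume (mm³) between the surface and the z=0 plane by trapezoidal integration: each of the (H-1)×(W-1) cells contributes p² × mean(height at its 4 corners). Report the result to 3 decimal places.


34.399

height_mm = gray/255 × 0.327; cell vol = 1.64² × mean(4 corners)
unit = 1.64² × 0.327 / (4×255) = 0.000862254 mm³ per gray-sum
row 0: Σ corner-gray over 7 cells = 3554  → 3.0645
row 1: Σ corner-gray over 7 cells = 2961  → 2.5531
row 2: Σ corner-gray over 7 cells = 3000  → 2.5868
row 3: Σ corner-gray over 7 cells = 3494  → 3.0127
row 4: Σ corner-gray over 7 cells = 3342  → 2.8817
row 5: Σ corner-gray over 7 cells = 3677  → 3.1705
row 6: Σ corner-gray over 7 cells = 3512  → 3.0282
row 7: Σ corner-gray over 7 cells = 2507  → 2.1617
row 8: Σ corner-gray over 7 cells = 3412  → 2.9420
row 9: Σ corner-gray over 7 cells = 3745  → 3.2291
row 10: Σ corner-gray over 7 cells = 3111  → 2.6825
row 11: Σ corner-gray over 7 cells = 3579  → 3.0860
Σ rows: total corner-gray = 39894  → 34.3988 mm³


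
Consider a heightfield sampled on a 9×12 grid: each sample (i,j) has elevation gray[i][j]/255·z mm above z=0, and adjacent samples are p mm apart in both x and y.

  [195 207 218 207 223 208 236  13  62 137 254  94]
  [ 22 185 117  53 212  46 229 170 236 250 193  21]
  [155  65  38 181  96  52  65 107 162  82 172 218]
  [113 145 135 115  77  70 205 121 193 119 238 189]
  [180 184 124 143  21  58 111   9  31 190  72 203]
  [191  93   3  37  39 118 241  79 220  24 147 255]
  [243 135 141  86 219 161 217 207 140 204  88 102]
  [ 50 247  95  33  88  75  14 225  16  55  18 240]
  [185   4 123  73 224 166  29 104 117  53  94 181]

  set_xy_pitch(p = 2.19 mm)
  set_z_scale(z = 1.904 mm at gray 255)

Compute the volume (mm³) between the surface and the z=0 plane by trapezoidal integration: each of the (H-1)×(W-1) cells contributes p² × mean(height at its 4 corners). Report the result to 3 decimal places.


399.927

height_mm = gray/255 × 1.904; cell vol = 2.19² × mean(4 corners)
unit = 2.19² × 1.904 / (4×255) = 0.00895272 mm³ per gray-sum
row 0: Σ corner-gray over 11 cells = 7244  → 64.8535
row 1: Σ corner-gray over 11 cells = 5838  → 52.2660
row 2: Σ corner-gray over 11 cells = 5551  → 49.6965
row 3: Σ corner-gray over 11 cells = 5407  → 48.4074
row 4: Σ corner-gray over 11 cells = 4717  → 42.2300
row 5: Σ corner-gray over 11 cells = 5989  → 53.6178
row 6: Σ corner-gray over 11 cells = 5563  → 49.8040
row 7: Σ corner-gray over 11 cells = 4362  → 39.0518
Σ rows: total corner-gray = 44671  → 399.9270 mm³


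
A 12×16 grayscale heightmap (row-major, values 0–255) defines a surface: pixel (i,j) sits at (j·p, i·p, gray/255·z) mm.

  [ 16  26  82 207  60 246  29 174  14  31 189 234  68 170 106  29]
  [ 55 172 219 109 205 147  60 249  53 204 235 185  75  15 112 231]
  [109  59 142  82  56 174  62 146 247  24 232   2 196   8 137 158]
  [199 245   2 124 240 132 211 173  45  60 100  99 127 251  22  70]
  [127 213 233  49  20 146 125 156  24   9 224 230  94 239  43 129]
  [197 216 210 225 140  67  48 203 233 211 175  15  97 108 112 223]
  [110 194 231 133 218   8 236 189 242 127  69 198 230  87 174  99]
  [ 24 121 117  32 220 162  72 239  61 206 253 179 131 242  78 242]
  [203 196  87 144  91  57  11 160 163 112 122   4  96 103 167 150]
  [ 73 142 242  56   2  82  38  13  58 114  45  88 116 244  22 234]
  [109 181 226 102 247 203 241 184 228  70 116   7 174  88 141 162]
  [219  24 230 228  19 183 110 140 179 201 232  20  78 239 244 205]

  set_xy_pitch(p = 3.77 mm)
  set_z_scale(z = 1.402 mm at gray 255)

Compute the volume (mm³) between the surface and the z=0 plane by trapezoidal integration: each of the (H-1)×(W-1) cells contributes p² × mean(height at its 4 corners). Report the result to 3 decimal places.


1733.663

height_mm = gray/255 × 1.402; cell vol = 3.77² × mean(4 corners)
unit = 3.77² × 1.402 / (4×255) = 0.0195358 mm³ per gray-sum
row 0: Σ corner-gray over 15 cells = 7683  → 150.0933
row 1: Σ corner-gray over 15 cells = 7767  → 151.7343
row 2: Σ corner-gray over 15 cells = 7332  → 143.2363
row 3: Σ corner-gray over 15 cells = 7797  → 152.3204
row 4: Σ corner-gray over 15 cells = 8406  → 164.2177
row 5: Σ corner-gray over 15 cells = 9421  → 184.0465
row 6: Σ corner-gray over 15 cells = 9373  → 183.1088
row 7: Σ corner-gray over 15 cells = 7871  → 153.7660
row 8: Σ corner-gray over 15 cells = 6210  → 121.3171
row 9: Σ corner-gray over 15 cells = 7518  → 146.8699
row 10: Σ corner-gray over 15 cells = 9365  → 182.9525
Σ rows: total corner-gray = 88743  → 1733.6629 mm³


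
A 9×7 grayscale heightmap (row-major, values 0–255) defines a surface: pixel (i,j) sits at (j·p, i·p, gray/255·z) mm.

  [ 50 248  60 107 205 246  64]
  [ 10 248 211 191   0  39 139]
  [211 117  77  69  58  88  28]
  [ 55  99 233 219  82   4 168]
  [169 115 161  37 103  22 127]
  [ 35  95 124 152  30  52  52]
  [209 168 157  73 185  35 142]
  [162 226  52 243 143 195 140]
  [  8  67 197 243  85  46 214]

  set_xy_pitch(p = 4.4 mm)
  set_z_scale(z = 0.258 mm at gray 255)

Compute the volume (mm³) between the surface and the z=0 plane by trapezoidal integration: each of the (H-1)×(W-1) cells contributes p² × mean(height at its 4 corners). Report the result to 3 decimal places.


height_mm = gray/255 × 0.258; cell vol = 4.4² × mean(4 corners)
unit = 4.4² × 0.258 / (4×255) = 0.00489694 mm³ per gray-sum
row 0: Σ corner-gray over 6 cells = 3373  → 16.5174
row 1: Σ corner-gray over 6 cells = 2584  → 12.6537
row 2: Σ corner-gray over 6 cells = 2554  → 12.5068
row 3: Σ corner-gray over 6 cells = 2669  → 13.0699
row 4: Σ corner-gray over 6 cells = 2165  → 10.6019
row 5: Σ corner-gray over 6 cells = 2580  → 12.6341
row 6: Σ corner-gray over 6 cells = 3607  → 17.6633
row 7: Σ corner-gray over 6 cells = 3518  → 17.2274
Σ rows: total corner-gray = 23050  → 112.8745 mm³

112.874


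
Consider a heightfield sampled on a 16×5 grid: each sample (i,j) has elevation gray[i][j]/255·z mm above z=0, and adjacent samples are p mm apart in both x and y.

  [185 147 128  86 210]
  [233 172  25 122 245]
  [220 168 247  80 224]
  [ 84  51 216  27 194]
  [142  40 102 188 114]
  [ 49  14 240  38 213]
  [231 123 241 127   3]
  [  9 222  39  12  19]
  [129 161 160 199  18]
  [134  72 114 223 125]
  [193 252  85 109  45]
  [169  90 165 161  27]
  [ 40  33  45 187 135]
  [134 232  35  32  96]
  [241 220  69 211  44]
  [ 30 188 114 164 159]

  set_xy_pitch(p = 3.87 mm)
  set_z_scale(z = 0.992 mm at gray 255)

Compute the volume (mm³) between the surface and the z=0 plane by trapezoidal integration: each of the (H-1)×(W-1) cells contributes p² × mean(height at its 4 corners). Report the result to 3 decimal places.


height_mm = gray/255 × 0.992; cell vol = 3.87² × mean(4 corners)
unit = 3.87² × 0.992 / (4×255) = 0.0145658 mm³ per gray-sum
row 0: Σ corner-gray over 4 cells = 2233  → 32.5254
row 1: Σ corner-gray over 4 cells = 2550  → 37.1427
row 2: Σ corner-gray over 4 cells = 2300  → 33.5013
row 3: Σ corner-gray over 4 cells = 1782  → 25.9562
row 4: Σ corner-gray over 4 cells = 1762  → 25.6649
row 5: Σ corner-gray over 4 cells = 2062  → 30.0346
row 6: Σ corner-gray over 4 cells = 1790  → 26.0727
row 7: Σ corner-gray over 4 cells = 1761  → 25.6503
row 8: Σ corner-gray over 4 cells = 2264  → 32.9769
row 9: Σ corner-gray over 4 cells = 2207  → 32.1467
row 10: Σ corner-gray over 4 cells = 2158  → 31.4329
row 11: Σ corner-gray over 4 cells = 1733  → 25.2425
row 12: Σ corner-gray over 4 cells = 1533  → 22.3293
row 13: Σ corner-gray over 4 cells = 2113  → 30.7775
row 14: Σ corner-gray over 4 cells = 2406  → 35.0452
Σ rows: total corner-gray = 30654  → 446.4991 mm³

446.499


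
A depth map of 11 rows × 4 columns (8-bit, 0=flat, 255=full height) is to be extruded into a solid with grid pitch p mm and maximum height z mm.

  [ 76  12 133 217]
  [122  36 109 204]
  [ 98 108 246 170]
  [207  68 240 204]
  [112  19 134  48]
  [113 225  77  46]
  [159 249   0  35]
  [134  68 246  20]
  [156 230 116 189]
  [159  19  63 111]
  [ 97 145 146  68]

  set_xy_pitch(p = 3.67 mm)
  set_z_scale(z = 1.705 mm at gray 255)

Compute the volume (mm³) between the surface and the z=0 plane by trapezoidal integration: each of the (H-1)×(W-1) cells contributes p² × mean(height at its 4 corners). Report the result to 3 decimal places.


height_mm = gray/255 × 1.705; cell vol = 3.67² × mean(4 corners)
unit = 3.67² × 1.705 / (4×255) = 0.0225142 mm³ per gray-sum
row 0: Σ corner-gray over 3 cells = 1199  → 26.9945
row 1: Σ corner-gray over 3 cells = 1592  → 35.8426
row 2: Σ corner-gray over 3 cells = 2003  → 45.0959
row 3: Σ corner-gray over 3 cells = 1493  → 33.6137
row 4: Σ corner-gray over 3 cells = 1229  → 27.6699
row 5: Σ corner-gray over 3 cells = 1455  → 32.7581
row 6: Σ corner-gray over 3 cells = 1474  → 33.1859
row 7: Σ corner-gray over 3 cells = 1819  → 40.9533
row 8: Σ corner-gray over 3 cells = 1471  → 33.1184
row 9: Σ corner-gray over 3 cells = 1181  → 26.5893
Σ rows: total corner-gray = 14916  → 335.8217 mm³

335.822


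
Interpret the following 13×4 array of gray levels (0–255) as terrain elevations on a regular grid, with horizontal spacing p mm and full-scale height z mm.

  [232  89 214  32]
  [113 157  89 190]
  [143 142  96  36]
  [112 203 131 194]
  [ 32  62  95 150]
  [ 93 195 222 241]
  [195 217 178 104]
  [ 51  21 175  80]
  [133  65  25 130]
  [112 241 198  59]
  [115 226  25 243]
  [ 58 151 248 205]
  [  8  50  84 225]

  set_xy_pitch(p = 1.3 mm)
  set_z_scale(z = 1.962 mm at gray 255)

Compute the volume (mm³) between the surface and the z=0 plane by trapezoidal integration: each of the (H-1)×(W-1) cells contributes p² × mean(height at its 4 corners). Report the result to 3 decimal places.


height_mm = gray/255 × 1.962; cell vol = 1.3² × mean(4 corners)
unit = 1.3² × 1.962 / (4×255) = 0.00325076 mm³ per gray-sum
row 0: Σ corner-gray over 3 cells = 1665  → 5.4125
row 1: Σ corner-gray over 3 cells = 1450  → 4.7136
row 2: Σ corner-gray over 3 cells = 1629  → 5.2955
row 3: Σ corner-gray over 3 cells = 1470  → 4.7786
row 4: Σ corner-gray over 3 cells = 1664  → 5.4093
row 5: Σ corner-gray over 3 cells = 2257  → 7.3370
row 6: Σ corner-gray over 3 cells = 1612  → 5.2402
row 7: Σ corner-gray over 3 cells = 966  → 3.1402
row 8: Σ corner-gray over 3 cells = 1492  → 4.8501
row 9: Σ corner-gray over 3 cells = 1909  → 6.2057
row 10: Σ corner-gray over 3 cells = 1921  → 6.2447
row 11: Σ corner-gray over 3 cells = 1562  → 5.0777
Σ rows: total corner-gray = 19597  → 63.7052 mm³

63.705


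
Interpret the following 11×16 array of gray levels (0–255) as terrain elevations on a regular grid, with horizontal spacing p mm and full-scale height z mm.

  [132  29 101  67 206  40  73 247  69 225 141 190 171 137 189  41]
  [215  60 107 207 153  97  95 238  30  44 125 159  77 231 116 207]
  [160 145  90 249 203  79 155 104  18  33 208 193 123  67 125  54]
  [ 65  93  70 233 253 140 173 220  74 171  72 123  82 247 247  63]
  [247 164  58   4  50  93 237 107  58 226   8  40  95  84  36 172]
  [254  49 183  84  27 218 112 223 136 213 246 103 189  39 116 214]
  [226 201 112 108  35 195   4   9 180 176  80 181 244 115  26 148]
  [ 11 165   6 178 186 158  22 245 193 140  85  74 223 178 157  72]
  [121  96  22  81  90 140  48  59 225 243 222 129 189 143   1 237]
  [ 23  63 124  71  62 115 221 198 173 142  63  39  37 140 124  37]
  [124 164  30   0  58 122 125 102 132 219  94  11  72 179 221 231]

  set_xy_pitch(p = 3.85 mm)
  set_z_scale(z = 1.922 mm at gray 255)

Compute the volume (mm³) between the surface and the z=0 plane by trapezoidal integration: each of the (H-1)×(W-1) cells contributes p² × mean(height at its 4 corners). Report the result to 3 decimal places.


2118.788

height_mm = gray/255 × 1.922; cell vol = 3.85² × mean(4 corners)
unit = 3.85² × 1.922 / (4×255) = 0.0279302 mm³ per gray-sum
row 0: Σ corner-gray over 15 cells = 7843  → 219.0569
row 1: Σ corner-gray over 15 cells = 7698  → 215.0070
row 2: Σ corner-gray over 15 cells = 8322  → 232.4355
row 3: Σ corner-gray over 15 cells = 7463  → 208.4434
row 4: Σ corner-gray over 15 cells = 7283  → 203.4159
row 5: Σ corner-gray over 15 cells = 8050  → 224.8384
row 6: Σ corner-gray over 15 cells = 7809  → 218.1072
row 7: Σ corner-gray over 15 cells = 7837  → 218.8893
row 8: Σ corner-gray over 15 cells = 6938  → 193.7800
row 9: Σ corner-gray over 15 cells = 6617  → 184.8144
Σ rows: total corner-gray = 75860  → 2118.7880 mm³


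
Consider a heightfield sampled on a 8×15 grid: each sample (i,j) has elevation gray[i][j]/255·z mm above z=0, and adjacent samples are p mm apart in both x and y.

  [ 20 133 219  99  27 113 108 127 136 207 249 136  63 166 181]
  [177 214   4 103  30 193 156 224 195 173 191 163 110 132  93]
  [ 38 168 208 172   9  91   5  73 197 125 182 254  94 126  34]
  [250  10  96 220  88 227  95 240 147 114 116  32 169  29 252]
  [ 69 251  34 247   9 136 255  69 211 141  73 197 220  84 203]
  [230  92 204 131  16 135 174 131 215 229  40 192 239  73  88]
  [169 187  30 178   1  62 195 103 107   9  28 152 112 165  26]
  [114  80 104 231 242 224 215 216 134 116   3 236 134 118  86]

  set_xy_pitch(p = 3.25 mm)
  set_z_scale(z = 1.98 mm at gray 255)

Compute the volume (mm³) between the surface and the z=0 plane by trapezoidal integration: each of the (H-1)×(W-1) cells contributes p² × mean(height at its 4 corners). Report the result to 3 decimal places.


height_mm = gray/255 × 1.98; cell vol = 3.25² × mean(4 corners)
unit = 3.25² × 1.98 / (4×255) = 0.0205037 mm³ per gray-sum
row 0: Σ corner-gray over 14 cells = 7813  → 160.1952
row 1: Σ corner-gray over 14 cells = 7526  → 154.3107
row 2: Σ corner-gray over 14 cells = 7148  → 146.5603
row 3: Σ corner-gray over 14 cells = 7794  → 159.8057
row 4: Σ corner-gray over 14 cells = 8186  → 167.8431
row 5: Σ corner-gray over 14 cells = 6913  → 141.7419
row 6: Σ corner-gray over 14 cells = 7159  → 146.7858
Σ rows: total corner-gray = 52539  → 1077.2427 mm³

1077.243


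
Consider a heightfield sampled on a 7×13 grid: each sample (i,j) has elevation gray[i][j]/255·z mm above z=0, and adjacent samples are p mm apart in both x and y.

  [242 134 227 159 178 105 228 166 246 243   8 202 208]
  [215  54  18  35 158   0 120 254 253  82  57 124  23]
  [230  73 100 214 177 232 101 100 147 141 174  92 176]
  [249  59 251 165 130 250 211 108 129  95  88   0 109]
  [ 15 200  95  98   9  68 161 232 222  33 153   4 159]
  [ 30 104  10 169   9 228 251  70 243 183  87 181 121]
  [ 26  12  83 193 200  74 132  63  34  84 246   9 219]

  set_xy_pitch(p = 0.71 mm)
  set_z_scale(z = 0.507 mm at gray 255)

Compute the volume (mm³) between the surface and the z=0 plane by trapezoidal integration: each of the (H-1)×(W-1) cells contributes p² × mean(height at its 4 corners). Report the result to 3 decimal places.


9.373

height_mm = gray/255 × 0.507; cell vol = 0.71² × mean(4 corners)
unit = 0.71² × 0.507 / (4×255) = 0.000250567 mm³ per gray-sum
row 0: Σ corner-gray over 12 cells = 6790  → 1.7014
row 1: Σ corner-gray over 12 cells = 6056  → 1.5174
row 2: Σ corner-gray over 12 cells = 6838  → 1.7134
row 3: Σ corner-gray over 12 cells = 6054  → 1.5169
row 4: Σ corner-gray over 12 cells = 5945  → 1.4896
row 5: Σ corner-gray over 12 cells = 5726  → 1.4347
Σ rows: total corner-gray = 37409  → 9.3735 mm³


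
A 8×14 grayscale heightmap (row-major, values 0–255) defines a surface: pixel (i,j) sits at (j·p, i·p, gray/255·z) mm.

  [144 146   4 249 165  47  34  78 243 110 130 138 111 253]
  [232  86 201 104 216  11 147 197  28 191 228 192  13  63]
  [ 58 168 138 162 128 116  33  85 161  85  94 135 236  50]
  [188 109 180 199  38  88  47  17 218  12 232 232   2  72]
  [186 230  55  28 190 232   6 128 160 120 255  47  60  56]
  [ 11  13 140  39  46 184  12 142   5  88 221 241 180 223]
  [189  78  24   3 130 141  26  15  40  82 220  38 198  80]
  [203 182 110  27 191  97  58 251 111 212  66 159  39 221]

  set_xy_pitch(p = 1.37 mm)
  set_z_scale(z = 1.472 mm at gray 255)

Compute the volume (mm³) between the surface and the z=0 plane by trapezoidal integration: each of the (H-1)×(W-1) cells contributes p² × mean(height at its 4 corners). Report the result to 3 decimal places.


height_mm = gray/255 × 1.472; cell vol = 1.37² × mean(4 corners)
unit = 1.37² × 1.472 / (4×255) = 0.00270862 mm³ per gray-sum
row 0: Σ corner-gray over 13 cells = 6830  → 18.4999
row 1: Σ corner-gray over 13 cells = 6713  → 18.1830
row 2: Σ corner-gray over 13 cells = 6198  → 16.7881
row 3: Σ corner-gray over 13 cells = 6272  → 16.9885
row 4: Σ corner-gray over 13 cells = 6120  → 16.5768
row 5: Σ corner-gray over 13 cells = 5115  → 13.8546
row 6: Σ corner-gray over 13 cells = 5689  → 15.4094
Σ rows: total corner-gray = 42937  → 116.3002 mm³

116.300


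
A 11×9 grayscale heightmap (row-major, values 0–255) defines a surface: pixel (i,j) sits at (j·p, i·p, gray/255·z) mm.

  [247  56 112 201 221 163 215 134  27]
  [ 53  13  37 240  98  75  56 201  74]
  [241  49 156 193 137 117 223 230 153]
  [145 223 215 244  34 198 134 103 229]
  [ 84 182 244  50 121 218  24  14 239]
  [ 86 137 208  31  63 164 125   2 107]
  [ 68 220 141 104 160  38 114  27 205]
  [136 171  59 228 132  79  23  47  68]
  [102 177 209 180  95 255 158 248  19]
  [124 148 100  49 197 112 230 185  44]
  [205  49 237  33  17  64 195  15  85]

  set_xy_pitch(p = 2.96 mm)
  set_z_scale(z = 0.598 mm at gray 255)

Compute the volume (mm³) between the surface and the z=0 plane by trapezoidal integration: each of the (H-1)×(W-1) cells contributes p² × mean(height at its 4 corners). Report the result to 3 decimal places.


height_mm = gray/255 × 0.598; cell vol = 2.96² × mean(4 corners)
unit = 2.96² × 0.598 / (4×255) = 0.0051367 mm³ per gray-sum
row 0: Σ corner-gray over 8 cells = 4045  → 20.7780
row 1: Σ corner-gray over 8 cells = 4171  → 21.4252
row 2: Σ corner-gray over 8 cells = 5280  → 27.1218
row 3: Σ corner-gray over 8 cells = 4705  → 24.1682
row 4: Σ corner-gray over 8 cells = 3682  → 18.9133
row 5: Σ corner-gray over 8 cells = 3534  → 18.1531
row 6: Σ corner-gray over 8 cells = 3563  → 18.3021
row 7: Σ corner-gray over 8 cells = 4447  → 22.8429
row 8: Σ corner-gray over 8 cells = 4975  → 25.5551
row 9: Σ corner-gray over 8 cells = 3720  → 19.1085
Σ rows: total corner-gray = 42122  → 216.3682 mm³

216.368


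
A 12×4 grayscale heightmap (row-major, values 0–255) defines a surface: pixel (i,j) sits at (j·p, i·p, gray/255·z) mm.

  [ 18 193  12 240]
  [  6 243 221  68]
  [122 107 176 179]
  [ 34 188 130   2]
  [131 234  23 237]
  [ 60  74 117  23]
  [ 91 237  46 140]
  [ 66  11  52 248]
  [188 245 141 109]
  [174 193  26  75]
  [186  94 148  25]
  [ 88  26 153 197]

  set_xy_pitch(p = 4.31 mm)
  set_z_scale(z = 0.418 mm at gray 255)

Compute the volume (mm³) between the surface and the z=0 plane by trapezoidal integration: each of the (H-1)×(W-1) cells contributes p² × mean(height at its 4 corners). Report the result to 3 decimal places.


height_mm = gray/255 × 0.418; cell vol = 4.31² × mean(4 corners)
unit = 4.31² × 0.418 / (4×255) = 0.00761256 mm³ per gray-sum
row 0: Σ corner-gray over 3 cells = 1670  → 12.7130
row 1: Σ corner-gray over 3 cells = 1869  → 14.2279
row 2: Σ corner-gray over 3 cells = 1539  → 11.7157
row 3: Σ corner-gray over 3 cells = 1554  → 11.8299
row 4: Σ corner-gray over 3 cells = 1347  → 10.2541
row 5: Σ corner-gray over 3 cells = 1262  → 9.6070
row 6: Σ corner-gray over 3 cells = 1237  → 9.4167
row 7: Σ corner-gray over 3 cells = 1509  → 11.4874
row 8: Σ corner-gray over 3 cells = 1756  → 13.3677
row 9: Σ corner-gray over 3 cells = 1382  → 10.5206
row 10: Σ corner-gray over 3 cells = 1338  → 10.1856
Σ rows: total corner-gray = 16463  → 125.3256 mm³

125.326


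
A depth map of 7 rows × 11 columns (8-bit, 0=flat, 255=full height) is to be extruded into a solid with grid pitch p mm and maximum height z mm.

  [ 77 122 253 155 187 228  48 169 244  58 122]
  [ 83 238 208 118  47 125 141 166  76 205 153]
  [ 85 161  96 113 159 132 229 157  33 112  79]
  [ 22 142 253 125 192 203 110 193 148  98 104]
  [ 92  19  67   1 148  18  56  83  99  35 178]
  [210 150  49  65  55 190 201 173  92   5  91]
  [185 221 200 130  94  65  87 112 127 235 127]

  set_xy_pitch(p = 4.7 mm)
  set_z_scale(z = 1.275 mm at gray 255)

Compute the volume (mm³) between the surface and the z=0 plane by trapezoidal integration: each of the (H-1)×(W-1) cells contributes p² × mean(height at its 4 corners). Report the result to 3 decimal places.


831.661

height_mm = gray/255 × 1.275; cell vol = 4.7² × mean(4 corners)
unit = 4.7² × 1.275 / (4×255) = 0.0276125 mm³ per gray-sum
row 0: Σ corner-gray over 10 cells = 6011  → 165.9787
row 1: Σ corner-gray over 10 cells = 5432  → 149.9911
row 2: Σ corner-gray over 10 cells = 5602  → 154.6852
row 3: Σ corner-gray over 10 cells = 4376  → 120.8323
row 4: Σ corner-gray over 10 cells = 3583  → 98.9356
row 5: Σ corner-gray over 10 cells = 5115  → 141.2379
Σ rows: total corner-gray = 30119  → 831.6609 mm³


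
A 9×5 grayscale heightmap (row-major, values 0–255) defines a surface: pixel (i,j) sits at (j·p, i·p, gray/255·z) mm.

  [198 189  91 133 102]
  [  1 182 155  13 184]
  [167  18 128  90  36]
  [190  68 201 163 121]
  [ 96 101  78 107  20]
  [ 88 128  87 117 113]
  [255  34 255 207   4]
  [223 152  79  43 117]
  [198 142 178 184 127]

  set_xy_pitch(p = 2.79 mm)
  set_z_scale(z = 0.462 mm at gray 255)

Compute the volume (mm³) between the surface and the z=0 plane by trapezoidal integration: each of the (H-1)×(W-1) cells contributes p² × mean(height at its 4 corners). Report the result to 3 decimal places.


53.990

height_mm = gray/255 × 0.462; cell vol = 2.79² × mean(4 corners)
unit = 2.79² × 0.462 / (4×255) = 0.00352574 mm³ per gray-sum
row 0: Σ corner-gray over 4 cells = 2011  → 7.0903
row 1: Σ corner-gray over 4 cells = 1560  → 5.5002
row 2: Σ corner-gray over 4 cells = 1850  → 6.5226
row 3: Σ corner-gray over 4 cells = 1863  → 6.5685
row 4: Σ corner-gray over 4 cells = 1553  → 5.4755
row 5: Σ corner-gray over 4 cells = 2116  → 7.4605
row 6: Σ corner-gray over 4 cells = 2139  → 7.5416
row 7: Σ corner-gray over 4 cells = 2221  → 7.8307
Σ rows: total corner-gray = 15313  → 53.9896 mm³


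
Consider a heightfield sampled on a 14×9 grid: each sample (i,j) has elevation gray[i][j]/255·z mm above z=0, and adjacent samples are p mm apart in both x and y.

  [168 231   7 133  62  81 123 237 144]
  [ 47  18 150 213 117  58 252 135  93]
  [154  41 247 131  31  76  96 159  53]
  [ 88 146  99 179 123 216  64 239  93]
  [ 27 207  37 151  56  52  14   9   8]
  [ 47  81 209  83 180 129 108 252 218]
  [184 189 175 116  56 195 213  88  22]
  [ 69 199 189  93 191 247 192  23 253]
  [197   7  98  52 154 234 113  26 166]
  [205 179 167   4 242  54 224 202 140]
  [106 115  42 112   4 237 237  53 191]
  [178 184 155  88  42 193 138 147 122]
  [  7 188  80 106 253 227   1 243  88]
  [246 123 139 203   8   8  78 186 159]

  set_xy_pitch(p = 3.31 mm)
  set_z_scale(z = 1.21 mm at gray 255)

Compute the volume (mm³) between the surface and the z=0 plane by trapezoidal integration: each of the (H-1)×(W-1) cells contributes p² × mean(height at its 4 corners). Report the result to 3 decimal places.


701.406

height_mm = gray/255 × 1.21; cell vol = 3.31² × mean(4 corners)
unit = 3.31² × 1.21 / (4×255) = 0.0129969 mm³ per gray-sum
row 0: Σ corner-gray over 8 cells = 4086  → 53.1055
row 1: Σ corner-gray over 8 cells = 3795  → 49.3234
row 2: Σ corner-gray over 8 cells = 4082  → 53.0535
row 3: Σ corner-gray over 8 cells = 3400  → 44.1896
row 4: Σ corner-gray over 8 cells = 3436  → 44.6575
row 5: Σ corner-gray over 8 cells = 4619  → 60.0329
row 6: Σ corner-gray over 8 cells = 4860  → 63.1651
row 7: Σ corner-gray over 8 cells = 4321  → 56.1598
row 8: Σ corner-gray over 8 cells = 4220  → 54.8471
row 9: Σ corner-gray over 8 cells = 4386  → 57.0046
row 10: Σ corner-gray over 8 cells = 4091  → 53.1705
row 11: Σ corner-gray over 8 cells = 4485  → 58.2913
row 12: Σ corner-gray over 8 cells = 4186  → 54.4052
Σ rows: total corner-gray = 53967  → 701.4060 mm³


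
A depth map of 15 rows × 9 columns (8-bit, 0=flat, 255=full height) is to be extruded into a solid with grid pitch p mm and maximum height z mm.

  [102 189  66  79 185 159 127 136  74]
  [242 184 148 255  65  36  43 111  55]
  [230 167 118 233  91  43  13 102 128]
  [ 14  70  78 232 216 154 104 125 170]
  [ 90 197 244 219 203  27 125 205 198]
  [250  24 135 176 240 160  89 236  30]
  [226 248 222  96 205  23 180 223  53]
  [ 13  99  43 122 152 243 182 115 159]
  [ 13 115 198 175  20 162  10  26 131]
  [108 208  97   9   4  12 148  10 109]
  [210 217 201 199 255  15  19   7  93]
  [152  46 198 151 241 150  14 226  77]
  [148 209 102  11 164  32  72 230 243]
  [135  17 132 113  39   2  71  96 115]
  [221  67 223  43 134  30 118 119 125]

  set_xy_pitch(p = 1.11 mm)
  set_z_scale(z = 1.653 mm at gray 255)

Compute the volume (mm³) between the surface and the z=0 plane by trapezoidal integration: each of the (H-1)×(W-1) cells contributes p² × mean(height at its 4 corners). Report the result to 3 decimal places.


height_mm = gray/255 × 1.653; cell vol = 1.11² × mean(4 corners)
unit = 1.11² × 1.653 / (4×255) = 0.00199673 mm³ per gray-sum
row 0: Σ corner-gray over 8 cells = 4039  → 8.0648
row 1: Σ corner-gray over 8 cells = 3873  → 7.7333
row 2: Σ corner-gray over 8 cells = 4034  → 8.0548
row 3: Σ corner-gray over 8 cells = 4870  → 9.7241
row 4: Σ corner-gray over 8 cells = 5128  → 10.2392
row 5: Σ corner-gray over 8 cells = 5073  → 10.1294
row 6: Σ corner-gray over 8 cells = 4757  → 9.4984
row 7: Σ corner-gray over 8 cells = 3640  → 7.2681
row 8: Σ corner-gray over 8 cells = 2749  → 5.4890
row 9: Σ corner-gray over 8 cells = 3322  → 6.6331
row 10: Σ corner-gray over 8 cells = 4410  → 8.8056
row 11: Σ corner-gray over 8 cells = 4312  → 8.6099
row 12: Σ corner-gray over 8 cells = 3221  → 6.4315
row 13: Σ corner-gray over 8 cells = 3004  → 5.9982
Σ rows: total corner-gray = 56432  → 112.6793 mm³

112.679


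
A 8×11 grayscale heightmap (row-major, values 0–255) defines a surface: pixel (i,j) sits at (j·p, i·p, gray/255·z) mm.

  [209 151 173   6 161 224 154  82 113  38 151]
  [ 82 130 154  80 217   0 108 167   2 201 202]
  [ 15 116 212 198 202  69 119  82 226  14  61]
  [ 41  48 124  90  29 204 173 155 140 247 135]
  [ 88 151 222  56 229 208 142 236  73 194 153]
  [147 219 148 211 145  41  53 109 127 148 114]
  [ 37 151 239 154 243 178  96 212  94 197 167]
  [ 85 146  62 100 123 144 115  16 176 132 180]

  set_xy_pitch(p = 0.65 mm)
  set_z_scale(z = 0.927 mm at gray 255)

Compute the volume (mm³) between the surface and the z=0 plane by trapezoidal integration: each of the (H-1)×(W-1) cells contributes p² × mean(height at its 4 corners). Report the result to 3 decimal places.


14.773

height_mm = gray/255 × 0.927; cell vol = 0.65² × mean(4 corners)
unit = 0.65² × 0.927 / (4×255) = 0.000383978 mm³ per gray-sum
row 0: Σ corner-gray over 10 cells = 4966  → 1.9068
row 1: Σ corner-gray over 10 cells = 4954  → 1.9022
row 2: Σ corner-gray over 10 cells = 5148  → 1.9767
row 3: Σ corner-gray over 10 cells = 5859  → 2.2497
row 4: Σ corner-gray over 10 cells = 5926  → 2.2755
row 5: Σ corner-gray over 10 cells = 5995  → 2.3019
row 6: Σ corner-gray over 10 cells = 5625  → 2.1599
Σ rows: total corner-gray = 38473  → 14.7728 mm³


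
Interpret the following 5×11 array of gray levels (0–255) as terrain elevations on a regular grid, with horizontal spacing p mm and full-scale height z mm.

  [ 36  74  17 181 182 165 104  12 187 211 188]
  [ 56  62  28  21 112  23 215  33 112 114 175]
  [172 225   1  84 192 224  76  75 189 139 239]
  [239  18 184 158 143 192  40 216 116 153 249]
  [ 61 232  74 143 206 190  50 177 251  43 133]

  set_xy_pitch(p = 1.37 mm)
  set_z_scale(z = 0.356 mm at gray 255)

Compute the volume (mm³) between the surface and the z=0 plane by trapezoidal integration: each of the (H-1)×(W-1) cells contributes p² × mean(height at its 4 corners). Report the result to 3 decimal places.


height_mm = gray/255 × 0.356; cell vol = 1.37² × mean(4 corners)
unit = 1.37² × 0.356 / (4×255) = 0.000655075 mm³ per gray-sum
row 0: Σ corner-gray over 10 cells = 4161  → 2.7258
row 1: Σ corner-gray over 10 cells = 4492  → 2.9426
row 2: Σ corner-gray over 10 cells = 5749  → 3.7660
row 3: Σ corner-gray over 10 cells = 5854  → 3.8348
Σ rows: total corner-gray = 20256  → 13.2692 mm³

13.269


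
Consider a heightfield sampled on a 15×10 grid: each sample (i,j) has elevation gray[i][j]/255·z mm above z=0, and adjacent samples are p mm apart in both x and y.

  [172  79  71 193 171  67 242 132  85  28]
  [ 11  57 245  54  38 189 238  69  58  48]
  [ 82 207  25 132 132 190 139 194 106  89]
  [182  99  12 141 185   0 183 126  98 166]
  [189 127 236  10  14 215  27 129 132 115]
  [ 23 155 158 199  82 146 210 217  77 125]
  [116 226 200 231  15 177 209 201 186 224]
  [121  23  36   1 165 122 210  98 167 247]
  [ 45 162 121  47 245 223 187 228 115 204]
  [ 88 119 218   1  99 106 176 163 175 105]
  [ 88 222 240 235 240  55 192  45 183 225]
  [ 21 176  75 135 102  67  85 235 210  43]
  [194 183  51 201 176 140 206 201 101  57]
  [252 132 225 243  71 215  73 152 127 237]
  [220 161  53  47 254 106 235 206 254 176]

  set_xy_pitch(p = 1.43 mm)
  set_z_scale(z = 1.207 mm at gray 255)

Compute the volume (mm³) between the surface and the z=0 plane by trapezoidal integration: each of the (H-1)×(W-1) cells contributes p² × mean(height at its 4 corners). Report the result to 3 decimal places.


171.056

height_mm = gray/255 × 1.207; cell vol = 1.43² × mean(4 corners)
unit = 1.43² × 1.207 / (4×255) = 0.0024198 mm³ per gray-sum
row 0: Σ corner-gray over 9 cells = 4235  → 10.2478
row 1: Σ corner-gray over 9 cells = 4376  → 10.5890
row 2: Σ corner-gray over 9 cells = 4457  → 10.7850
row 3: Σ corner-gray over 9 cells = 4120  → 9.9696
row 4: Σ corner-gray over 9 cells = 4720  → 11.4214
row 5: Σ corner-gray over 9 cells = 5866  → 14.1945
row 6: Σ corner-gray over 9 cells = 5242  → 12.6846
row 7: Σ corner-gray over 9 cells = 4917  → 11.8981
row 8: Σ corner-gray over 9 cells = 5212  → 12.6120
row 9: Σ corner-gray over 9 cells = 5444  → 13.1734
row 10: Σ corner-gray over 9 cells = 5371  → 12.9967
row 11: Σ corner-gray over 9 cells = 5003  → 12.1063
row 12: Σ corner-gray over 9 cells = 5734  → 13.8751
row 13: Σ corner-gray over 9 cells = 5993  → 14.5019
Σ rows: total corner-gray = 70690  → 171.0555 mm³


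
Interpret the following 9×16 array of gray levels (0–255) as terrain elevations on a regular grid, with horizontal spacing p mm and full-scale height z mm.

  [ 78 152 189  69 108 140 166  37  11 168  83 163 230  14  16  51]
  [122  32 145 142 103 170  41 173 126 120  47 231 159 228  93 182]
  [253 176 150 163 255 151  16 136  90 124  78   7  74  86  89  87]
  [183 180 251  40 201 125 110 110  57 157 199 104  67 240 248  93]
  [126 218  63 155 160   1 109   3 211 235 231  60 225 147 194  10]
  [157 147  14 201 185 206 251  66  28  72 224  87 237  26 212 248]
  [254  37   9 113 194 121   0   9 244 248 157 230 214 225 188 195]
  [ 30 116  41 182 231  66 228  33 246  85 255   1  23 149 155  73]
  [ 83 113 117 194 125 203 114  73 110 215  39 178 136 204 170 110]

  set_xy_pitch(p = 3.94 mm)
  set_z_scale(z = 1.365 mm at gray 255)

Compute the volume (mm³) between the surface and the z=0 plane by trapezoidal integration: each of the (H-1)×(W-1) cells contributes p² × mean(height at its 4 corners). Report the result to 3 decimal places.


1339.315

height_mm = gray/255 × 1.365; cell vol = 3.94² × mean(4 corners)
unit = 3.94² × 1.365 / (4×255) = 0.0207742 mm³ per gray-sum
row 0: Σ corner-gray over 15 cells = 7145  → 148.4319
row 1: Σ corner-gray over 15 cells = 7454  → 154.8511
row 2: Σ corner-gray over 15 cells = 7984  → 165.8614
row 3: Σ corner-gray over 15 cells = 8614  → 178.9492
row 4: Σ corner-gray over 15 cells = 8477  → 176.1031
row 5: Σ corner-gray over 15 cells = 8744  → 181.6499
row 6: Σ corner-gray over 15 cells = 8152  → 169.3515
row 7: Σ corner-gray over 15 cells = 7900  → 164.1164
Σ rows: total corner-gray = 64470  → 1339.3146 mm³
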